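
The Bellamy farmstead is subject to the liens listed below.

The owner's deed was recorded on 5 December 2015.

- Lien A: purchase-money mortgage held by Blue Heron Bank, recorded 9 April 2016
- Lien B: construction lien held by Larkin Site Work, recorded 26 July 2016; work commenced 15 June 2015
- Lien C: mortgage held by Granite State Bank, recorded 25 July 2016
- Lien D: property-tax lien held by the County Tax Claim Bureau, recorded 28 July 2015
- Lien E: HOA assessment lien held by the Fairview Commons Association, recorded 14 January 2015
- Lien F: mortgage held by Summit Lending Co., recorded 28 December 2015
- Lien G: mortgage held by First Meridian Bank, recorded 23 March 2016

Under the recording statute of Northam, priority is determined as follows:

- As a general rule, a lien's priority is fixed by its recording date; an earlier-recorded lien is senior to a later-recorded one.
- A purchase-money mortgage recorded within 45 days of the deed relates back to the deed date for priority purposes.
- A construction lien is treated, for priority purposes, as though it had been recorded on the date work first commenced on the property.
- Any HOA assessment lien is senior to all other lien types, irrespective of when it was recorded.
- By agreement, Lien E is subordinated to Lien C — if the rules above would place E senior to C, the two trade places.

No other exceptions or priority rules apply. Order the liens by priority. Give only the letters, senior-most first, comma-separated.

C, B, D, F, G, A, E

Adjusting effective dates: A was recorded 126 days after the deed — beyond 45 days — so no relation-back applies; B's effective date is 15 June 2015, when work began.
E, as an HOA assessment lien, has superpriority and ranks first.
Remaining liens by effective date: B (15 June 2015), D (28 July 2015), F (28 December 2015), G (23 March 2016), A (9 April 2016), C (25 July 2016).
E would otherwise be senior to C, so under the subordination agreement E and C exchange positions.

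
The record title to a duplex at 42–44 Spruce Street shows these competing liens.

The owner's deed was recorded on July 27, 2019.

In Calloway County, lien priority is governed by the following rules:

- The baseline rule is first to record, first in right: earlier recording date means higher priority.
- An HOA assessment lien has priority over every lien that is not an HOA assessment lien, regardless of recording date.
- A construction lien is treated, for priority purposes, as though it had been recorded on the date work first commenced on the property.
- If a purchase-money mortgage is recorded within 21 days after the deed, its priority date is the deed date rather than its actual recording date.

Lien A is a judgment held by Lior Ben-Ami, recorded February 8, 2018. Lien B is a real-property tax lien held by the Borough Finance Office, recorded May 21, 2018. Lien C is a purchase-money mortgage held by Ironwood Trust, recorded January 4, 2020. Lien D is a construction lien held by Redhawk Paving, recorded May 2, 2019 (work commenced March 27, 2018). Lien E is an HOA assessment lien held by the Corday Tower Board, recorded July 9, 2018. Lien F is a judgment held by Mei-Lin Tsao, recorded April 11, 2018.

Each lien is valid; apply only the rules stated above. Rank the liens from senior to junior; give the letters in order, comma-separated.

E, A, D, F, B, C

Adjusting effective dates: C was recorded 161 days after the deed — beyond 21 days — so no relation-back applies; D is treated as recorded March 27, 2018, the work-commencement date.
As an HOA assessment lien, E is senior to every other lien.
The other liens, earliest effective date first: A (February 8, 2018), D (March 27, 2018), F (April 11, 2018), B (May 21, 2018), C (January 4, 2020).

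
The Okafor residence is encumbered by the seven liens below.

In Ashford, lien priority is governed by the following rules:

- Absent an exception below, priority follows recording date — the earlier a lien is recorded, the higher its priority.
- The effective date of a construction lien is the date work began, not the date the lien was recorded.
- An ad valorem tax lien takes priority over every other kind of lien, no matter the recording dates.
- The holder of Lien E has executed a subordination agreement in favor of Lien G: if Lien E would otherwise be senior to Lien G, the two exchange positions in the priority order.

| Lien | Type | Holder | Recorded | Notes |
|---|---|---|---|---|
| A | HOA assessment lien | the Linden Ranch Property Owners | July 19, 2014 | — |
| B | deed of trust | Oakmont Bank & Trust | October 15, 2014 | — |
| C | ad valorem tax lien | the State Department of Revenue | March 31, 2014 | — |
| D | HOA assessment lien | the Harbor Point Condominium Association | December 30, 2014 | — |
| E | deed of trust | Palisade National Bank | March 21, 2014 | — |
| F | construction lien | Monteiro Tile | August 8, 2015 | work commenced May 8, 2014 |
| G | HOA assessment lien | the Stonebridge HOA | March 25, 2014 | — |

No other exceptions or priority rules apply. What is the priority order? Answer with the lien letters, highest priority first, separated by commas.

C, G, E, F, A, B, D

Effective dates after the stated exceptions: F is treated as recorded May 8, 2014, the work-commencement date.
As an ad valorem tax lien, C is senior to every other lien.
Among the remaining liens, by effective date: E (March 21, 2014), G (March 25, 2014), F (May 8, 2014), A (July 19, 2014), B (October 15, 2014), D (December 30, 2014).
Because E would otherwise rank above G, the subordination swaps them.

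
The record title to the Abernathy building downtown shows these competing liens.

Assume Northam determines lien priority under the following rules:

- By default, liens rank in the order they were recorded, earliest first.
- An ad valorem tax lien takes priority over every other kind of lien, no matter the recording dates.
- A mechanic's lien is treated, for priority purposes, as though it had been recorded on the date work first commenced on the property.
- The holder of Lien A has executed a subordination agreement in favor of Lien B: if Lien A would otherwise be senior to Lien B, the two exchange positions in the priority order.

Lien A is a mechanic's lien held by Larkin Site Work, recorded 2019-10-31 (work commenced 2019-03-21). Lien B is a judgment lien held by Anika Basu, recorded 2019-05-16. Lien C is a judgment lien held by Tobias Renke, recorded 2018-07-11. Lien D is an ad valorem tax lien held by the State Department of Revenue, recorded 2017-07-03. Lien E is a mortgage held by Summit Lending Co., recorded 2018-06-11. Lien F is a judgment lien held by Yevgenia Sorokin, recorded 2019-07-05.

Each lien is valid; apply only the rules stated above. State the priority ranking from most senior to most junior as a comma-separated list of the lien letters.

D, E, C, B, A, F

Adjusting effective dates: A's effective date is 2019-03-21, when work began.
D is an ad valorem tax lien and takes priority over every other lien.
Ordering the rest by effective date: E (2018-06-11), C (2018-07-11), A (2019-03-21), B (2019-05-16), F (2019-07-05).
A would otherwise be senior to B, so under the subordination agreement A and B exchange positions.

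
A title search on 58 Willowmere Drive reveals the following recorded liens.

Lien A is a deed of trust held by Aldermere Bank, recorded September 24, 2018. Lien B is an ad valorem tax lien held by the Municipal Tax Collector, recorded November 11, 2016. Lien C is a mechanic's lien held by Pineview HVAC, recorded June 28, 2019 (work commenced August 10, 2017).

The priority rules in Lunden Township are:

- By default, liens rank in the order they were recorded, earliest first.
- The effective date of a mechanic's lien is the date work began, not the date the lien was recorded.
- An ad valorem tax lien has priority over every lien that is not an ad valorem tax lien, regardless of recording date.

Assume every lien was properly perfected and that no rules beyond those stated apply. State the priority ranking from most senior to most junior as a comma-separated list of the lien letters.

Effective dates: C relates back to August 10, 2017 (work commenced).
B, as an ad valorem tax lien, has superpriority and ranks first.
Remaining liens by effective date: C (August 10, 2017), A (September 24, 2018).

B, C, A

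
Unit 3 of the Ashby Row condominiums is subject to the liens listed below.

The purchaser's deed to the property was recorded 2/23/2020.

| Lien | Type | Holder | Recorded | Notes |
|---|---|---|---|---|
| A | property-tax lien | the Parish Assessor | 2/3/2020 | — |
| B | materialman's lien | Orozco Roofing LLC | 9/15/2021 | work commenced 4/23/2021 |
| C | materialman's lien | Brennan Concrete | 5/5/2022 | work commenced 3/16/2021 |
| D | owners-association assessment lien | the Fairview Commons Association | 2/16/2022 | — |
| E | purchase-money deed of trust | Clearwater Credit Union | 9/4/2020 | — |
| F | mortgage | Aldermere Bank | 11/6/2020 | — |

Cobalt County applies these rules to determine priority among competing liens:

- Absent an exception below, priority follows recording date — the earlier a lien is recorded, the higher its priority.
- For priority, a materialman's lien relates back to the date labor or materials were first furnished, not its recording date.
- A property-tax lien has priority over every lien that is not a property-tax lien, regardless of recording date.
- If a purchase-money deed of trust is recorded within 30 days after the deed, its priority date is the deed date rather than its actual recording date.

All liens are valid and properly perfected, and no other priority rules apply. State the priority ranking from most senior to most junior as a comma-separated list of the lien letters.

Adjusting effective dates: B is treated as recorded 4/23/2021, the work-commencement date; C is treated as recorded 3/16/2021, the work-commencement date; E was recorded 194 days after the deed, outside the 30-day window, so it keeps its recording date.
A, as a property-tax lien, has superpriority and ranks first.
The other liens, earliest effective date first: E (9/4/2020), F (11/6/2020), C (3/16/2021), B (4/23/2021), D (2/16/2022).

A, E, F, C, B, D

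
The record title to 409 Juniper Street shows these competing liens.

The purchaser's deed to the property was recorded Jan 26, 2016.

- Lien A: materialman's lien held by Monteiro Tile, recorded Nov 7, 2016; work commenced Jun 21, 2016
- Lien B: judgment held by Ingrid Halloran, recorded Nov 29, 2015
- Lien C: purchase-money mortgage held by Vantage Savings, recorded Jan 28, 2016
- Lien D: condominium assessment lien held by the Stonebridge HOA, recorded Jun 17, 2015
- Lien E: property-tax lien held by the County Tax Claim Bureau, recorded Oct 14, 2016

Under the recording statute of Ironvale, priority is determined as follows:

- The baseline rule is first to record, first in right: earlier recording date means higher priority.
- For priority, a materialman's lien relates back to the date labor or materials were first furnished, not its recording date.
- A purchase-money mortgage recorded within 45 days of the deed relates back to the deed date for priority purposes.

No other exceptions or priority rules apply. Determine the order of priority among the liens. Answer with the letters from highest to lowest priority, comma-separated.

D, B, C, A, E

First, effective dates: A's effective date is Jun 21, 2016, when work began; C relates back to the deed date Jan 26, 2016.
Ordering by effective date: D (Jun 17, 2015), B (Nov 29, 2015), C (Jan 26, 2016), A (Jun 21, 2016), E (Oct 14, 2016).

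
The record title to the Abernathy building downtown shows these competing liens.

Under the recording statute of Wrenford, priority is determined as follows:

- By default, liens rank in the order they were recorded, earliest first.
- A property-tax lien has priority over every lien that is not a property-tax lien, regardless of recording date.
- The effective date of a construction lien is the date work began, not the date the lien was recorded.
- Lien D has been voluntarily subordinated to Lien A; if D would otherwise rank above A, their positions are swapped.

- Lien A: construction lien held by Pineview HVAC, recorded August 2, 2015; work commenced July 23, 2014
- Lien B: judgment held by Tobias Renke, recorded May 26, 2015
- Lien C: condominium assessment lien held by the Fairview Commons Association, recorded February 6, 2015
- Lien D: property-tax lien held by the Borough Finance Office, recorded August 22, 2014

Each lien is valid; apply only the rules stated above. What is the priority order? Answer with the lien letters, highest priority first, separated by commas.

Effective dates after the stated exceptions: A is treated as recorded July 23, 2014, the work-commencement date.
D is a property-tax lien and takes priority over every other lien.
The other liens, earliest effective date first: A (July 23, 2014), C (February 6, 2015), B (May 26, 2015).
D is senior to A before the subordination, so the two trade places.

A, D, C, B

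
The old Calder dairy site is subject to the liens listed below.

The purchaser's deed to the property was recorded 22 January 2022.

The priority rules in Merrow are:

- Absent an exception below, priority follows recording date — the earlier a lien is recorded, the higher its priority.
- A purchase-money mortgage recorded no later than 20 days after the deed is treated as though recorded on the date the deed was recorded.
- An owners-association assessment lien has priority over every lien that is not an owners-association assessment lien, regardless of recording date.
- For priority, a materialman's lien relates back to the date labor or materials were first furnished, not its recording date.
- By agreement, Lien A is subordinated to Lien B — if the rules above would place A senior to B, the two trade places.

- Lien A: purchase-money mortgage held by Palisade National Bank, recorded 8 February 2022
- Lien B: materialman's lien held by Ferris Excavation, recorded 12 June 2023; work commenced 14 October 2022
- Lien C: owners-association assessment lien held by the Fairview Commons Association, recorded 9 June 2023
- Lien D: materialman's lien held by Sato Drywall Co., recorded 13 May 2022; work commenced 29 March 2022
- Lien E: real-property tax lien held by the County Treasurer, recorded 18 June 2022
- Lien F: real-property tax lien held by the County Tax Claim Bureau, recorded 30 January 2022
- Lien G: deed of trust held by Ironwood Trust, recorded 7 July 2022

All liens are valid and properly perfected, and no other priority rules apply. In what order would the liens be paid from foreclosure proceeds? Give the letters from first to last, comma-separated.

C, B, F, D, E, G, A

First, effective dates: A's effective date is the deed date, 22 January 2022; B is treated as recorded 14 October 2022, the work-commencement date; D is treated as recorded 29 March 2022, the work-commencement date.
As an owners-association assessment lien, C is senior to every other lien.
Ordering the rest by effective date: A (22 January 2022), F (30 January 2022), D (29 March 2022), E (18 June 2022), G (7 July 2022), B (14 October 2022).
A is senior to B before the subordination, so the two trade places.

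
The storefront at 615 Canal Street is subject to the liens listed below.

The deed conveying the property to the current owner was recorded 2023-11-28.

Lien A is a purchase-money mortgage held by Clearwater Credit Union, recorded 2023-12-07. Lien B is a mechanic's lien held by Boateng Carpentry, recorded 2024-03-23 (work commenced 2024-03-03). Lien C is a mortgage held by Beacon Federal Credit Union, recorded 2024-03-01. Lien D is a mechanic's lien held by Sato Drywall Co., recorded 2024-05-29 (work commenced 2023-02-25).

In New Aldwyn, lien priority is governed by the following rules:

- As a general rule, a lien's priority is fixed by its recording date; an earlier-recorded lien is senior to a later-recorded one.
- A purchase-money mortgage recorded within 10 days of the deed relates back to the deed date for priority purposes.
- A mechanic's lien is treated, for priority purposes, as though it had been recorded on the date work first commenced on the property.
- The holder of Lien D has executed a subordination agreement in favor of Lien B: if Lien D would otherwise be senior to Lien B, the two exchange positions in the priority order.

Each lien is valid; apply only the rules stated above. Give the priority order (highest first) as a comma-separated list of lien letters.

B, A, C, D

Effective dates: A was recorded within the 10-day window, so its effective date is the deed date 2023-11-28; B's effective date is 2024-03-03, when work began; D's effective date is 2023-02-25, when work began.
Ordering by effective date: D (2023-02-25), A (2023-11-28), C (2024-03-01), B (2024-03-03).
D is senior to B before the subordination, so the two trade places.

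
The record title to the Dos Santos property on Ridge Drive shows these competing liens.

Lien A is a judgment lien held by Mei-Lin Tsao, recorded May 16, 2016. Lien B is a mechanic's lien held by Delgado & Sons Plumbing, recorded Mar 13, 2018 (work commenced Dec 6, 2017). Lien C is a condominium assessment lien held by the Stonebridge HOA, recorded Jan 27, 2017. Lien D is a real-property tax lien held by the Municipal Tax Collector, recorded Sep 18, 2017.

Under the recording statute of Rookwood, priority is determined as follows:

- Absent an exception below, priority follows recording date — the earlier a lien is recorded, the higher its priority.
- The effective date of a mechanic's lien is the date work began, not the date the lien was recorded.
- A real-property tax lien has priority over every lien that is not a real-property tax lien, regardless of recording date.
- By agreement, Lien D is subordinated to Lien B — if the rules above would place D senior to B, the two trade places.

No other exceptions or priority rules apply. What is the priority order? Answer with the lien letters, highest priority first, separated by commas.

First, effective dates: B is treated as recorded Dec 6, 2017, the work-commencement date.
D is a real-property tax lien, so it outranks all other liens regardless of date.
Remaining liens by effective date: A (May 16, 2016), C (Jan 27, 2017), B (Dec 6, 2017).
Because D would otherwise rank above B, the subordination swaps them.

B, A, C, D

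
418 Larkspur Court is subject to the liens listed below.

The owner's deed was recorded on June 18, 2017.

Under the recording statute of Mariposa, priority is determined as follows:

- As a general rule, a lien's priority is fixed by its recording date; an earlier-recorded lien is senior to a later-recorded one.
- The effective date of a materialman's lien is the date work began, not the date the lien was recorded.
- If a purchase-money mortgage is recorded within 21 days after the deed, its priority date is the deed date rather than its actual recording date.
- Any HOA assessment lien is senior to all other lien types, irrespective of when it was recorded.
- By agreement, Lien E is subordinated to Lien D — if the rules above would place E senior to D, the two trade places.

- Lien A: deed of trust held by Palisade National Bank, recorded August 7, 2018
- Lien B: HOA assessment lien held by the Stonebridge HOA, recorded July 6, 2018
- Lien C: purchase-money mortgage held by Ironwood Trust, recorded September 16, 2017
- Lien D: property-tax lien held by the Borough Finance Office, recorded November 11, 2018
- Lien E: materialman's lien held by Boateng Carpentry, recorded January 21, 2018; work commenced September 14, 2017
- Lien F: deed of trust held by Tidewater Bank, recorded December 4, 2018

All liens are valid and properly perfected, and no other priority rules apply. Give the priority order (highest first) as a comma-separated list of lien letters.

B, D, C, A, E, F

Effective dates after the stated exceptions: C was recorded 90 days after the deed — beyond 21 days — so no relation-back applies; E is treated as recorded September 14, 2017, the work-commencement date.
As an HOA assessment lien, B is senior to every other lien.
Among the remaining liens, by effective date: E (September 14, 2017), C (September 16, 2017), A (August 7, 2018), D (November 11, 2018), F (December 4, 2018).
The subordination applies — E was senior to D — so E and D swap.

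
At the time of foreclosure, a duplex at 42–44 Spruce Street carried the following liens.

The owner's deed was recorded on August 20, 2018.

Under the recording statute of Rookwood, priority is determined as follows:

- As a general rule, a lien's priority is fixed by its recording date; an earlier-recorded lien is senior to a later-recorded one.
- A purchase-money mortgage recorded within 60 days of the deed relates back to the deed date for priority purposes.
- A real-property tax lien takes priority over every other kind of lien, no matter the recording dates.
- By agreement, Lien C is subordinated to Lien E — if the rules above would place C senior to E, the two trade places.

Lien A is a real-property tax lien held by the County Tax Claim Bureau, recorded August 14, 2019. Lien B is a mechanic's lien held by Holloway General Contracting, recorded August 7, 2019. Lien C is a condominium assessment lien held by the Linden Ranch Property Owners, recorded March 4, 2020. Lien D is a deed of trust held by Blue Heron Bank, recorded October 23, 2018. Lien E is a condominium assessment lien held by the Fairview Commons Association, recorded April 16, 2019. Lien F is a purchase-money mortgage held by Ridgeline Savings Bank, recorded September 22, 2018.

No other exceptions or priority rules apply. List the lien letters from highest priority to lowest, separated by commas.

A, F, D, E, B, C

First, effective dates: F was recorded within the 60-day window, so its effective date is the deed date August 20, 2018.
A is a real-property tax lien, so it outranks all other liens regardless of date.
Ordering the rest by effective date: F (August 20, 2018), D (October 23, 2018), E (April 16, 2019), B (August 7, 2019), C (March 4, 2020).
Since C is not senior to E, the subordination leaves the order unchanged.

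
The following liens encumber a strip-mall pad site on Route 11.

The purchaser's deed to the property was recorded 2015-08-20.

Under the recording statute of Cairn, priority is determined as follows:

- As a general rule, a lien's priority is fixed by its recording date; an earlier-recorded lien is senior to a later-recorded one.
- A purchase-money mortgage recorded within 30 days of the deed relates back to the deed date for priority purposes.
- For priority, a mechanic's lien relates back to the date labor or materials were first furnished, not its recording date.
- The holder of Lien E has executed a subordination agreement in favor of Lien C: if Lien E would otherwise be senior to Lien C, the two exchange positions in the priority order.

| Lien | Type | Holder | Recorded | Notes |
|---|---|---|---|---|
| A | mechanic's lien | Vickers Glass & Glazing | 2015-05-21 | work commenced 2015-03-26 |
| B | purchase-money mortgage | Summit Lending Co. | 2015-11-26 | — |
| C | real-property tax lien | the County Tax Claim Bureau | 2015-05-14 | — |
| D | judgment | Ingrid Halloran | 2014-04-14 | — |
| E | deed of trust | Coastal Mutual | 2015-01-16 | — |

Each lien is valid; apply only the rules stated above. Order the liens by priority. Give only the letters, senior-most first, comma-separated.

Effective dates: A relates back to 2015-03-26 (work commenced); B was recorded 98 days after the deed — beyond 30 days — so no relation-back applies.
By effective date: D (2014-04-14), E (2015-01-16), A (2015-03-26), C (2015-05-14), B (2015-11-26).
E would otherwise be senior to C, so under the subordination agreement E and C exchange positions.

D, C, A, E, B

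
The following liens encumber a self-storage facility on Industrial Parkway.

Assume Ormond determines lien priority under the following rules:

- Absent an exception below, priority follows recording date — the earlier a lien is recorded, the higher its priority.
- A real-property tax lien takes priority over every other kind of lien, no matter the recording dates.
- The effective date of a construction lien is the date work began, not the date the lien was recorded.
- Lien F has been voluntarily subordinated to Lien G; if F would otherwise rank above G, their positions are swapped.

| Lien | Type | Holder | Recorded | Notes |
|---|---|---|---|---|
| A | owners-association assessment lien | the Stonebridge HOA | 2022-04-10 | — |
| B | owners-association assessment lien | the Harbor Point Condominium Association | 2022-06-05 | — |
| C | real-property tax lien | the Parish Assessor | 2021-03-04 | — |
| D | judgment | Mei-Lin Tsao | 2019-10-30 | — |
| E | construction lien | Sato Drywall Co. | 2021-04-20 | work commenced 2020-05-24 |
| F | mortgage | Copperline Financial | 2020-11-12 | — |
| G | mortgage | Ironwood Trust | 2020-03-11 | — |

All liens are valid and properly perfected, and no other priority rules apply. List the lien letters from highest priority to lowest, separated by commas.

C, D, G, E, F, A, B

Effective dates after the stated exceptions: E relates back to 2020-05-24 (work commenced).
C is a real-property tax lien and takes priority over every other lien.
Ordering the rest by effective date: D (2019-10-30), G (2020-03-11), E (2020-05-24), F (2020-11-12), A (2022-04-10), B (2022-06-05).
Since F is not senior to G, the subordination leaves the order unchanged.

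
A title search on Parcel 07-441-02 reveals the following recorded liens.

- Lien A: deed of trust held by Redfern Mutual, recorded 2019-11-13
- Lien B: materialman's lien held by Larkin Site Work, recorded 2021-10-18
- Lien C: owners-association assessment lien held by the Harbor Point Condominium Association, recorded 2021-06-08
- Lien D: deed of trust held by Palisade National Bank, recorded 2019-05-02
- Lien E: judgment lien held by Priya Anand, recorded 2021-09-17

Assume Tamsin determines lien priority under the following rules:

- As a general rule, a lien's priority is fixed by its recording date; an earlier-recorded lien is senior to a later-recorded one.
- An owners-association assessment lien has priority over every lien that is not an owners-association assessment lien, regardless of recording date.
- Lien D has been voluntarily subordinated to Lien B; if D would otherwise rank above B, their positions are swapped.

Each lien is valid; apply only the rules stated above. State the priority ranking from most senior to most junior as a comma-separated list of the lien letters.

C, B, A, E, D

C is an owners-association assessment lien, so it outranks all other liens regardless of date.
Remaining liens by effective date: D (2019-05-02), A (2019-11-13), E (2021-09-17), B (2021-10-18).
D would otherwise be senior to B, so under the subordination agreement D and B exchange positions.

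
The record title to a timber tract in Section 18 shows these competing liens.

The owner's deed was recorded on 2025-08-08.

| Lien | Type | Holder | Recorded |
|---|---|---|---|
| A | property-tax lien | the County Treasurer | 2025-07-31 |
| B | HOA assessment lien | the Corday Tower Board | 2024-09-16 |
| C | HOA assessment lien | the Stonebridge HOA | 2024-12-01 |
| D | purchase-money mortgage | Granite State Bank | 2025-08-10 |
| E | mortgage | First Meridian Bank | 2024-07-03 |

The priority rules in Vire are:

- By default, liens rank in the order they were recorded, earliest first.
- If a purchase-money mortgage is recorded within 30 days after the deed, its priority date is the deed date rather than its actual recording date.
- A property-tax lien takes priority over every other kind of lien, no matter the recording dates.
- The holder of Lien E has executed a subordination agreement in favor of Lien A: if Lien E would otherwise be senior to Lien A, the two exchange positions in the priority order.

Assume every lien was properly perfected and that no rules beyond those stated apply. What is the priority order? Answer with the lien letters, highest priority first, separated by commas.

A, E, B, C, D

Adjusting effective dates: D's effective date is the deed date, 2025-08-08.
As a property-tax lien, A is senior to every other lien.
Ordering the rest by effective date: E (2024-07-03), B (2024-09-16), C (2024-12-01), D (2025-08-08).
E already ranks below A; the subordination has no effect.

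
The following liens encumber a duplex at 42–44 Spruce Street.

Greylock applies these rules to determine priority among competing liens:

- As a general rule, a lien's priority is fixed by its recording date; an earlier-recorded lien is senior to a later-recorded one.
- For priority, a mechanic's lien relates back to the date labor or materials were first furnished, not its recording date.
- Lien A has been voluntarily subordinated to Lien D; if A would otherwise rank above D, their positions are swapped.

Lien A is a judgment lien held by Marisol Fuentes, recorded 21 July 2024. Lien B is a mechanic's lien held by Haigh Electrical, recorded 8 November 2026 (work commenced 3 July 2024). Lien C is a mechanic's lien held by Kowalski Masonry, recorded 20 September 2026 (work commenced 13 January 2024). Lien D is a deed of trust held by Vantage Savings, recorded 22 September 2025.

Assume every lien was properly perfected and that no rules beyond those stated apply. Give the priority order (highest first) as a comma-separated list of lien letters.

Effective dates after the stated exceptions: B is treated as recorded 3 July 2024, the work-commencement date; C's effective date is 13 January 2024, when work began.
By effective date: C (13 January 2024), B (3 July 2024), A (21 July 2024), D (22 September 2025).
Because A would otherwise rank above D, the subordination swaps them.

C, B, D, A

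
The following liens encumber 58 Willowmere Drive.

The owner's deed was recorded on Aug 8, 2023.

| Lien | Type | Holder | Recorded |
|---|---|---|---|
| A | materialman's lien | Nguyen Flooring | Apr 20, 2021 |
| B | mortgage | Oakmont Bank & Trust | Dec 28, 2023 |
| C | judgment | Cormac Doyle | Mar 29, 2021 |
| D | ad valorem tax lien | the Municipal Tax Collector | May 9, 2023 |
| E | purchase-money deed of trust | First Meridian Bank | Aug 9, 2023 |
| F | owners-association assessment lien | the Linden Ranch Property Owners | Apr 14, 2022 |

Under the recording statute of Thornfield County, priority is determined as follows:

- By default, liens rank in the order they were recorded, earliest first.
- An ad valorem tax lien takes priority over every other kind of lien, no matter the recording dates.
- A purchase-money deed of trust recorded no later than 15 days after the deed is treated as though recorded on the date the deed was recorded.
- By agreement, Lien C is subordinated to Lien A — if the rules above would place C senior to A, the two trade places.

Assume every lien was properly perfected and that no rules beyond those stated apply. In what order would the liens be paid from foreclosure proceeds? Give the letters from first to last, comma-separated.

First, effective dates: E was recorded within the 15-day window, so its effective date is the deed date Aug 8, 2023.
D, as an ad valorem tax lien, has superpriority and ranks first.
Remaining liens by effective date: C (Mar 29, 2021), A (Apr 20, 2021), F (Apr 14, 2022), E (Aug 8, 2023), B (Dec 28, 2023).
C would otherwise be senior to A, so under the subordination agreement C and A exchange positions.

D, A, C, F, E, B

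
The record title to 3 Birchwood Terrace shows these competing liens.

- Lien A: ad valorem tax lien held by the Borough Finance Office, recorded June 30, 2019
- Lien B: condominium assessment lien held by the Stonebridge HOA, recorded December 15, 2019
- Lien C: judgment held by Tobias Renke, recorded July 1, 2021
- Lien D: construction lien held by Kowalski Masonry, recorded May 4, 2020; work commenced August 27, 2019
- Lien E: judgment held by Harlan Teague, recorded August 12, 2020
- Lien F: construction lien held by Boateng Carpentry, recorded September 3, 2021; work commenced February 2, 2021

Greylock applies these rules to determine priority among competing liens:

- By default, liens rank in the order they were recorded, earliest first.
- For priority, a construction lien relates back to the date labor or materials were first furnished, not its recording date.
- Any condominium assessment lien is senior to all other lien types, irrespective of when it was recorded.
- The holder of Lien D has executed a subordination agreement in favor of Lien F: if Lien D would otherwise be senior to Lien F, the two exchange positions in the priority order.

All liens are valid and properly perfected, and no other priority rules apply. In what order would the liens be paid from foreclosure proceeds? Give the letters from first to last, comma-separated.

Adjusting effective dates: D's effective date is August 27, 2019, when work began; F relates back to February 2, 2021 (work commenced).
As a condominium assessment lien, B is senior to every other lien.
Ordering the rest by effective date: A (June 30, 2019), D (August 27, 2019), E (August 12, 2020), F (February 2, 2021), C (July 1, 2021).
Because D would otherwise rank above F, the subordination swaps them.

B, A, F, E, D, C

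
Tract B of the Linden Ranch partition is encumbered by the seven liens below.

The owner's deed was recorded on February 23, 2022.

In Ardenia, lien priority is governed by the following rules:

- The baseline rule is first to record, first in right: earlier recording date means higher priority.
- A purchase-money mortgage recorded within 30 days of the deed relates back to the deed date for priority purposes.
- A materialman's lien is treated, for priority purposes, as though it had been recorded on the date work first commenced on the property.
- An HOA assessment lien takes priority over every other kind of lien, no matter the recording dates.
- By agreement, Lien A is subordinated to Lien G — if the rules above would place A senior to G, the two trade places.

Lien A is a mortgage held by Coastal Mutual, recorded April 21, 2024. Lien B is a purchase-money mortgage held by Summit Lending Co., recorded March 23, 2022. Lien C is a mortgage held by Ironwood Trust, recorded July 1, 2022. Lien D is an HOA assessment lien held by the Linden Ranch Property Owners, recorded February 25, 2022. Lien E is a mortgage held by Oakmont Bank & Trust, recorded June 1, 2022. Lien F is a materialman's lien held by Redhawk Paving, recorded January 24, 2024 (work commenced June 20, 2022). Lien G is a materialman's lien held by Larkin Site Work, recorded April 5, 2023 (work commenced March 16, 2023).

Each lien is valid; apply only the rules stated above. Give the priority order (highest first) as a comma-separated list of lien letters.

D, B, E, F, C, G, A

Effective dates: B was recorded within the 30-day window, so its effective date is the deed date February 23, 2022; F is treated as recorded June 20, 2022, the work-commencement date; G is treated as recorded March 16, 2023, the work-commencement date.
D, as an HOA assessment lien, has superpriority and ranks first.
Ordering the rest by effective date: B (February 23, 2022), E (June 1, 2022), F (June 20, 2022), C (July 1, 2022), G (March 16, 2023), A (April 21, 2024).
Since A is not senior to G, the subordination leaves the order unchanged.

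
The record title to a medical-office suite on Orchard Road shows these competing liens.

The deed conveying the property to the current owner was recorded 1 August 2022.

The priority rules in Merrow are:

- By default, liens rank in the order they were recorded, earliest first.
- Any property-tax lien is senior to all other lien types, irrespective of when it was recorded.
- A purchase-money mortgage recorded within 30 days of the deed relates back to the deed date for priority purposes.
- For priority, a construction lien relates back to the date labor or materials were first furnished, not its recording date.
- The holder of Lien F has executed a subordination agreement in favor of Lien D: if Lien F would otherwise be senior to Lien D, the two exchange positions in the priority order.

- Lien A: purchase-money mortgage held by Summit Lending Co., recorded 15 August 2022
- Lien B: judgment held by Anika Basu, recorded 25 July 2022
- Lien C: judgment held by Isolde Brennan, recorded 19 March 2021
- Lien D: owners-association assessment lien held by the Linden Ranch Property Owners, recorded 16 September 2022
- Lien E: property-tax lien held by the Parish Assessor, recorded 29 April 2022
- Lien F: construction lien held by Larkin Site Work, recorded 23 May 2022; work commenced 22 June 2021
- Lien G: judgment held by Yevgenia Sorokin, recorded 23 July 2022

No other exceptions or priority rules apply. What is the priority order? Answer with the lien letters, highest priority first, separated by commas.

E, C, D, G, B, A, F

First, effective dates: A's effective date is the deed date, 1 August 2022; F is treated as recorded 22 June 2021, the work-commencement date.
E is a property-tax lien, so it outranks all other liens regardless of date.
The other liens, earliest effective date first: C (19 March 2021), F (22 June 2021), G (23 July 2022), B (25 July 2022), A (1 August 2022), D (16 September 2022).
The subordination applies — F was senior to D — so F and D swap.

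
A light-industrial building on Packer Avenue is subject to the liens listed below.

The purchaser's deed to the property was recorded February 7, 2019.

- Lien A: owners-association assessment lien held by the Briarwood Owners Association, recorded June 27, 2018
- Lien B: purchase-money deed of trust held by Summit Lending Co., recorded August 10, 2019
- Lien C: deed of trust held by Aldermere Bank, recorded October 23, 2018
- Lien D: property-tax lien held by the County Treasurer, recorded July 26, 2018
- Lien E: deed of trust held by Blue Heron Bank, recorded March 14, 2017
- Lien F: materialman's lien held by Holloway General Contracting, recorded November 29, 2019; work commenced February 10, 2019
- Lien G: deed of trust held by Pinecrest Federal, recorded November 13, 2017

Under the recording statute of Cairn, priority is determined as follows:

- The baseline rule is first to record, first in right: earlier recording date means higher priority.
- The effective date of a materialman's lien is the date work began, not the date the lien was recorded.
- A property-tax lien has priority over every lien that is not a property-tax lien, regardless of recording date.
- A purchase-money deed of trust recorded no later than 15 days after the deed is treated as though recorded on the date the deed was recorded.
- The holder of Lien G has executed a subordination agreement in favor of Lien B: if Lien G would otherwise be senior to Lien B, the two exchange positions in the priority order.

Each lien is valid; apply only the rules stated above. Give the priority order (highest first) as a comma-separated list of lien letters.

D, E, B, A, C, F, G

First, effective dates: B was recorded 184 days after the deed — beyond 15 days — so no relation-back applies; F relates back to February 10, 2019 (work commenced).
As a property-tax lien, D is senior to every other lien.
The other liens, earliest effective date first: E (March 14, 2017), G (November 13, 2017), A (June 27, 2018), C (October 23, 2018), F (February 10, 2019), B (August 10, 2019).
G would otherwise be senior to B, so under the subordination agreement G and B exchange positions.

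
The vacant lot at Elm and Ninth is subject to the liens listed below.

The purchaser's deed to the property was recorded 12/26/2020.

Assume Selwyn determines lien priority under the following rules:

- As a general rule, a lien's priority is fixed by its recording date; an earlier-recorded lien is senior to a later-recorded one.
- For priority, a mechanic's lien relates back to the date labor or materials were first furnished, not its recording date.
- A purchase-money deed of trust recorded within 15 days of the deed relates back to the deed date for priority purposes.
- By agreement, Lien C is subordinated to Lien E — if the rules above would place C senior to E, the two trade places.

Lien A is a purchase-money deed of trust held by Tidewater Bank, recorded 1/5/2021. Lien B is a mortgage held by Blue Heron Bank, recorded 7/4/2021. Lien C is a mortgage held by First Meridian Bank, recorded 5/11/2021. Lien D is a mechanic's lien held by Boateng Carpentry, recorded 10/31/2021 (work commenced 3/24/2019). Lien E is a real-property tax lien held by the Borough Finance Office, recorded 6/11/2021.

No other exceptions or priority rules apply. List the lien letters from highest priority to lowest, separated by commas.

First, effective dates: A's effective date is the deed date, 12/26/2020; D relates back to 3/24/2019 (work commenced).
By effective date, earliest first: D (3/24/2019), A (12/26/2020), C (5/11/2021), E (6/11/2021), B (7/4/2021).
C is senior to E before the subordination, so the two trade places.

D, A, E, C, B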